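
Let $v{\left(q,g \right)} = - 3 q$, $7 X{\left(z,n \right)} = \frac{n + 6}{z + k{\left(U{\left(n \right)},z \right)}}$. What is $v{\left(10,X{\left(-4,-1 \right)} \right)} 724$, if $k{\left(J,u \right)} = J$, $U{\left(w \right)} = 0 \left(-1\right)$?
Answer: $-21720$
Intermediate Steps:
$U{\left(w \right)} = 0$
$X{\left(z,n \right)} = \frac{6 + n}{7 z}$ ($X{\left(z,n \right)} = \frac{\left(n + 6\right) \frac{1}{z + 0}}{7} = \frac{\left(6 + n\right) \frac{1}{z}}{7} = \frac{\frac{1}{z} \left(6 + n\right)}{7} = \frac{6 + n}{7 z}$)
$v{\left(10,X{\left(-4,-1 \right)} \right)} 724 = \left(-3\right) 10 \cdot 724 = \left(-30\right) 724 = -21720$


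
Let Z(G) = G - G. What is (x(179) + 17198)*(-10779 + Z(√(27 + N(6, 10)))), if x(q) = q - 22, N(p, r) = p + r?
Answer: -187069545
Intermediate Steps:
x(q) = -22 + q
Z(G) = 0
(x(179) + 17198)*(-10779 + Z(√(27 + N(6, 10)))) = ((-22 + 179) + 17198)*(-10779 + 0) = (157 + 17198)*(-10779) = 17355*(-10779) = -187069545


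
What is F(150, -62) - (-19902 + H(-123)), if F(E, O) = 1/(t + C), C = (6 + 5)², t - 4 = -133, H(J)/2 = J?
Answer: 161183/8 ≈ 20148.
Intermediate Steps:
H(J) = 2*J
t = -129 (t = 4 - 133 = -129)
C = 121 (C = 11² = 121)
F(E, O) = -⅛ (F(E, O) = 1/(-129 + 121) = 1/(-8) = -⅛)
F(150, -62) - (-19902 + H(-123)) = -⅛ - (-19902 + 2*(-123)) = -⅛ - (-19902 - 246) = -⅛ - 1*(-20148) = -⅛ + 20148 = 161183/8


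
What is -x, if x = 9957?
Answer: -9957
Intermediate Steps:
-x = -1*9957 = -9957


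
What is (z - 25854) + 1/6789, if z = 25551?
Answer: -2057066/6789 ≈ -303.00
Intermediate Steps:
(z - 25854) + 1/6789 = (25551 - 25854) + 1/6789 = -303 + 1/6789 = -2057066/6789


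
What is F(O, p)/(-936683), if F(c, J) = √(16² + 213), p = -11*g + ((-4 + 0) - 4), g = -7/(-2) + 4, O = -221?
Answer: -√469/936683 ≈ -2.3120e-5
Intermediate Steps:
g = 15/2 (g = -7*(-½) + 4 = 7/2 + 4 = 15/2 ≈ 7.5000)
p = -181/2 (p = -11*15/2 + ((-4 + 0) - 4) = -165/2 + (-4 - 4) = -165/2 - 8 = -181/2 ≈ -90.500)
F(c, J) = √469 (F(c, J) = √(256 + 213) = √469)
F(O, p)/(-936683) = √469/(-936683) = √469*(-1/936683) = -√469/936683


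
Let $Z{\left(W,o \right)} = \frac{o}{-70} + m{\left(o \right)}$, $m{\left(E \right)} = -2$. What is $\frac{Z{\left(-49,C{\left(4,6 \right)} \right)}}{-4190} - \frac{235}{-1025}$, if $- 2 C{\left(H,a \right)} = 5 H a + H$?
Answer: $\frac{1380109}{6012650} \approx 0.22953$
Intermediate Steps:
$C{\left(H,a \right)} = - \frac{H}{2} - \frac{5 H a}{2}$ ($C{\left(H,a \right)} = - \frac{5 H a + H}{2} = - \frac{H + 5 H a}{2} = - \frac{H}{2} - \frac{5 H a}{2}$)
$Z{\left(W,o \right)} = -2 - \frac{o}{70}$ ($Z{\left(W,o \right)} = \frac{o}{-70} - 2 = - \frac{o}{70} - 2 = -2 - \frac{o}{70}$)
$\frac{Z{\left(-49,C{\left(4,6 \right)} \right)}}{-4190} - \frac{235}{-1025} = \frac{-2 - \frac{\left(- \frac{1}{2}\right) 4 \left(1 + 5 \cdot 6\right)}{70}}{-4190} - \frac{235}{-1025} = \left(-2 - \frac{\left(- \frac{1}{2}\right) 4 \left(1 + 30\right)}{70}\right) \left(- \frac{1}{4190}\right) - - \frac{47}{205} = \left(-2 - \frac{\left(- \frac{1}{2}\right) 4 \cdot 31}{70}\right) \left(- \frac{1}{4190}\right) + \frac{47}{205} = \left(-2 - - \frac{31}{35}\right) \left(- \frac{1}{4190}\right) + \frac{47}{205} = \left(-2 + \frac{31}{35}\right) \left(- \frac{1}{4190}\right) + \frac{47}{205} = \left(- \frac{39}{35}\right) \left(- \frac{1}{4190}\right) + \frac{47}{205} = \frac{39}{146650} + \frac{47}{205} = \frac{1380109}{6012650}$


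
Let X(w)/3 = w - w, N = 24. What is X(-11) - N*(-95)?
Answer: 2280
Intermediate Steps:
X(w) = 0 (X(w) = 3*(w - w) = 3*0 = 0)
X(-11) - N*(-95) = 0 - 24*(-95) = 0 - 1*(-2280) = 0 + 2280 = 2280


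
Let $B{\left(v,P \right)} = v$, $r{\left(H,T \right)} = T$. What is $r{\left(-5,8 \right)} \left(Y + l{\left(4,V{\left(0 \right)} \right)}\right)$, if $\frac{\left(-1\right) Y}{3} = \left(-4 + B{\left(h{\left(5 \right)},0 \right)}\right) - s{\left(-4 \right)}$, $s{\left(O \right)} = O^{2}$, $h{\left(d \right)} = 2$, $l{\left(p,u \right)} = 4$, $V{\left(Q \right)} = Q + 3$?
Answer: $464$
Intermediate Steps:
$V{\left(Q \right)} = 3 + Q$
$Y = 54$ ($Y = - 3 \left(\left(-4 + 2\right) - \left(-4\right)^{2}\right) = - 3 \left(-2 - 16\right) = \left(-3\right) \left(-18\right) = 54$)
$r{\left(-5,8 \right)} \left(Y + l{\left(4,V{\left(0 \right)} \right)}\right) = 8 \left(54 + 4\right) = 8 \cdot 58 = 464$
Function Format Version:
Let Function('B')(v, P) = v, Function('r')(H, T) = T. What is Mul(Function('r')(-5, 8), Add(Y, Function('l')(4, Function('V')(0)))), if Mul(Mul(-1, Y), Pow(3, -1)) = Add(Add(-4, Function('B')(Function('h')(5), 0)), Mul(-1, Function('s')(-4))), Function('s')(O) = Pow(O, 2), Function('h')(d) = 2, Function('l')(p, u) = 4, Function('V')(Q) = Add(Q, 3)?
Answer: 464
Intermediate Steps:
Function('V')(Q) = Add(3, Q)
Y = 54 (Y = Mul(-3, Add(Add(-4, 2), Mul(-1, Pow(-4, 2)))) = Mul(-3, Add(-2, Mul(-1, 16))) = Mul(-3, Add(-2, -16)) = Mul(-3, -18) = 54)
Mul(Function('r')(-5, 8), Add(Y, Function('l')(4, Function('V')(0)))) = Mul(8, Add(54, 4)) = Mul(8, 58) = 464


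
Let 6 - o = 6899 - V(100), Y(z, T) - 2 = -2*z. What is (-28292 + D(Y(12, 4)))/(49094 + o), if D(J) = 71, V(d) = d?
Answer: -28221/42301 ≈ -0.66715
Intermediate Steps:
Y(z, T) = 2 - 2*z
o = -6793 (o = 6 - (6899 - 1*100) = 6 - (6899 - 100) = 6 - 1*6799 = 6 - 6799 = -6793)
(-28292 + D(Y(12, 4)))/(49094 + o) = (-28292 + 71)/(49094 - 6793) = -28221/42301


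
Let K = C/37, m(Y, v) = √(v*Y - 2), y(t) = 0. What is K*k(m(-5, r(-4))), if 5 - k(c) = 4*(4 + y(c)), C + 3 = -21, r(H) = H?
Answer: 264/37 ≈ 7.1351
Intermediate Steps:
m(Y, v) = √(-2 + Y*v) (m(Y, v) = √(Y*v - 2) = √(-2 + Y*v))
C = -24 (C = -3 - 21 = -24)
k(c) = -11 (k(c) = 5 - 4*(4 + 0) = 5 - 4*4 = 5 - 1*16 = 5 - 16 = -11)
K = -24/37 ≈ -0.64865
K*k(m(-5, r(-4))) = -24/37*(-11) = 264/37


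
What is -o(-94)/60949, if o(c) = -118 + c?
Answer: 212/60949 ≈ 0.0034783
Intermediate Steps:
-o(-94)/60949 = -(-118 - 94)/60949 = -1*(-212)*(1/60949) = 212*(1/60949) = 212/60949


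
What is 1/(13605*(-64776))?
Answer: -1/881277480 ≈ -1.1347e-9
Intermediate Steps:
1/(13605*(-64776)) = (1/13605)*(-1/64776) = -1/881277480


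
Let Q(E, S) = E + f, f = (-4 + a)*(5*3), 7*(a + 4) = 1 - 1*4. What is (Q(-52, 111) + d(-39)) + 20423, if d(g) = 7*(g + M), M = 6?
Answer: 140095/7 ≈ 20014.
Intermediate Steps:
a = -31/7 (a = -4 + (1 - 1*4)/7 = -4 + (1 - 4)/7 = -4 + (1/7)*(-3) = -4 - 3/7 = -31/7 ≈ -4.4286)
f = -885/7 (f = (-4 - 31/7)*(5*3) = -59/7*15 = -885/7 ≈ -126.43)
d(g) = 42 + 7*g (d(g) = 7*(g + 6) = 7*(6 + g) = 42 + 7*g)
Q(E, S) = -885/7 + E (Q(E, S) = E - 885/7 = -885/7 + E)
(Q(-52, 111) + d(-39)) + 20423 = ((-885/7 - 52) + (42 + 7*(-39))) + 20423 = (-1249/7 + (42 - 273)) + 20423 = (-1249/7 - 231) + 20423 = -2866/7 + 20423 = 140095/7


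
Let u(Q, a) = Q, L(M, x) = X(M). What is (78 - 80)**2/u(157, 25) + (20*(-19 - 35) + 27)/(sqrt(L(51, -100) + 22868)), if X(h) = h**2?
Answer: 4/157 - 1053*sqrt(25469)/25469 ≈ -6.5727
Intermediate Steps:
L(M, x) = M**2
(78 - 80)**2/u(157, 25) + (20*(-19 - 35) + 27)/(sqrt(L(51, -100) + 22868)) = (78 - 80)**2/157 + (20*(-19 - 35) + 27)/(sqrt(51**2 + 22868)) = (-2)**2*(1/157) + (20*(-54) + 27)/(sqrt(2601 + 22868)) = 4*(1/157) + (-1080 + 27)/(sqrt(25469)) = 4/157 - 1053*sqrt(25469)/25469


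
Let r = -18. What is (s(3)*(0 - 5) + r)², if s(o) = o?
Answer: 1089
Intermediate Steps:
(s(3)*(0 - 5) + r)² = (3*(0 - 5) - 18)² = (3*(-5) - 18)² = (-15 - 18)² = (-33)² = 1089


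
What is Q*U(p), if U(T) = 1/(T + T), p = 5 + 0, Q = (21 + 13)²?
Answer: 578/5 ≈ 115.60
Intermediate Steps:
Q = 1156 (Q = 34² = 1156)
p = 5
U(T) = 1/(2*T)
Q*U(p) = 1156*((½)/5) = 1156*((½)*(⅕)) = 1156*(⅒) = 578/5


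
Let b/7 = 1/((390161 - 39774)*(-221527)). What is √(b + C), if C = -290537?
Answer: 2*I*√1514233727965851717110605/4565892997 ≈ 539.01*I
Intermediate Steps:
b = -7/77620180949 (b = 7*(1/((390161 - 39774)*(-221527))) = 7*(-1/221527/350387) = 7*((1/350387)*(-1/221527)) = 7*(-1/77620180949) = -7/77620180949 ≈ -9.0183e-11)
√(b + C) = √(-7/77620180949 - 290537) = √(-22551534512379620/77620180949) = 2*I*√1514233727965851717110605/4565892997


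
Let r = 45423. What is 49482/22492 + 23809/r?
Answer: 1391566457/510827058 ≈ 2.7241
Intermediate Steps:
49482/22492 + 23809/r = 49482/22492 + 23809/45423 = 49482*(1/22492) + 23809*(1/45423) = 24741/11246 + 23809/45423 = 1391566457/510827058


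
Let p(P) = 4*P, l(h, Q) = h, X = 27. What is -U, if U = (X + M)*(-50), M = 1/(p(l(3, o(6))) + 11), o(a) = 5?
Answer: 31100/23 ≈ 1352.2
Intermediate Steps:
M = 1/23 (M = 1/(4*3 + 11) = 1/(12 + 11) = 1/23 ≈ 0.043478)
U = -31100/23 (U = (27 + 1/23)*(-50) = (622/23)*(-50) = -31100/23 ≈ -1352.2)
-U = -1*(-31100/23) = 31100/23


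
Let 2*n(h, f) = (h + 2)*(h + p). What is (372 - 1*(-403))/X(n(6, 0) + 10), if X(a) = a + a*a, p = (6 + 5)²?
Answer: 775/268842 ≈ 0.0028827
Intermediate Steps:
p = 121 (p = 11² = 121)
n(h, f) = (2 + h)*(121 + h)/2 (n(h, f) = ((h + 2)*(h + 121))/2 = ((2 + h)*(121 + h))/2 = (2 + h)*(121 + h)/2)
X(a) = a + a²
(372 - 1*(-403))/X(n(6, 0) + 10) = (372 - 1*(-403))/((((121 + (½)*6² + (123/2)*6) + 10)*(1 + ((121 + (½)*6² + (123/2)*6) + 10)))) = (372 + 403)/((((121 + (½)*36 + 369) + 10)*(1 + ((121 + (½)*36 + 369) + 10)))) = 775/((((121 + 18 + 369) + 10)*(1 + ((121 + 18 + 369) + 10)))) = 775/(((508 + 10)*(1 + (508 + 10)))) = 775/((518*(1 + 518))) = 775/((518*519)) = 775/268842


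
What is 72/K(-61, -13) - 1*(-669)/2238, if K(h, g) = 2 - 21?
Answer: -49475/14174 ≈ -3.4905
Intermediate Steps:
K(h, g) = -19
72/K(-61, -13) - 1*(-669)/2238 = 72/(-19) - 1*(-669)/2238 = 72*(-1/19) + 669*(1/2238) = -72/19 + 223/746 = -49475/14174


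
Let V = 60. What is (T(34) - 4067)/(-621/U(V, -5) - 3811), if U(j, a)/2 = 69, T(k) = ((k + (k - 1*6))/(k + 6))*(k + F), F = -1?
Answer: 80317/76310 ≈ 1.0525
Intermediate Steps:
T(k) = (-1 + k)*(-6 + 2*k)/(6 + k) (T(k) = ((k + (k - 1*6))/(k + 6))*(k - 1) = ((k + (k - 6))/(6 + k))*(-1 + k) = ((k + (-6 + k))/(6 + k))*(-1 + k) = ((-6 + 2*k)/(6 + k))*(-1 + k) = (-1 + k)*(-6 + 2*k)/(6 + k))
U(j, a) = 138 (U(j, a) = 2*69 = 138)
(T(34) - 4067)/(-621/U(V, -5) - 3811) = (2*(3 + 34² - 4*34)/(6 + 34) - 4067)/(-621/138 - 3811) = (2*(3 + 1156 - 136)/40 - 4067)/(-621*1/138 - 3811) = (2*(1/40)*1023 - 4067)/(-9/2 - 3811) = (1023/20 - 4067)/(-7631/2) = -80317/20*(-2/7631) = 80317/76310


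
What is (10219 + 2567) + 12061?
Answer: 24847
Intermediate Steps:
(10219 + 2567) + 12061 = 12786 + 12061 = 24847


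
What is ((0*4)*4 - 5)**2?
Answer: 25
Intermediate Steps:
((0*4)*4 - 5)**2 = (0*4 - 5)**2 = (0 - 5)**2 = (-5)**2 = 25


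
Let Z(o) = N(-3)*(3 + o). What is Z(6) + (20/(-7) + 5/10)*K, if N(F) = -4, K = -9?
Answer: -207/14 ≈ -14.786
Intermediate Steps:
Z(o) = -12 - 4*o (Z(o) = -4*(3 + o) = -12 - 4*o)
Z(6) + (20/(-7) + 5/10)*K = (-12 - 4*6) + (20/(-7) + 5/10)*(-9) = (-12 - 24) + (20*(-⅐) + 5*(⅒))*(-9) = -36 + (-20/7 + ½)*(-9) = -36 - 33/14*(-9) = -36 + 297/14 = -207/14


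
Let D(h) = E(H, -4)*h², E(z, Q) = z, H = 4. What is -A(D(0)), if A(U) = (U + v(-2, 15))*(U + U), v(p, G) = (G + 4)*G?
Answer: 0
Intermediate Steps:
v(p, G) = G*(4 + G) (v(p, G) = (4 + G)*G = G*(4 + G))
D(h) = 4*h²
A(U) = 2*U*(285 + U) (A(U) = (U + 15*(4 + 15))*(U + U) = (U + 15*19)*(2*U) = (U + 285)*(2*U) = (285 + U)*(2*U) = 2*U*(285 + U))
-A(D(0)) = -2*4*0²*(285 + 4*0²) = -2*4*0*(285 + 4*0) = -2*0*(285 + 0) = -2*0*285 = -1*0 = 0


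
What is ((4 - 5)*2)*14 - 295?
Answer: -323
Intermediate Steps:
((4 - 5)*2)*14 - 295 = -1*2*14 - 295 = -2*14 - 295 = -28 - 295 = -323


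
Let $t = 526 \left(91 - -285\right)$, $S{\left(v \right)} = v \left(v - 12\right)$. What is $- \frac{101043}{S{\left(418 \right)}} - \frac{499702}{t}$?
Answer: $- \frac{13098413423}{4195521176} \approx -3.122$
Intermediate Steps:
$S{\left(v \right)} = v \left(-12 + v\right)$
$t = 197776$ ($t = 526 \left(91 + 285\right) = 526 \cdot 376 = 197776$)
$- \frac{101043}{S{\left(418 \right)}} - \frac{499702}{t} = - \frac{101043}{418 \left(-12 + 418\right)} - \frac{499702}{197776} = - \frac{101043}{418 \cdot 406} - \frac{249851}{98888} = - \frac{101043}{169708} - \frac{249851}{98888} = - \frac{13098413423}{4195521176}$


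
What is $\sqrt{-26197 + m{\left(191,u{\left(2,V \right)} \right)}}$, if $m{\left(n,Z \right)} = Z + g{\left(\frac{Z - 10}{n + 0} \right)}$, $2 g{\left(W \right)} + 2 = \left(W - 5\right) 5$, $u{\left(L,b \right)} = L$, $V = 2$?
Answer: $\frac{i \sqrt{3824464434}}{382} \approx 161.89 i$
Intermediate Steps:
$g{\left(W \right)} = - \frac{27}{2} + \frac{5 W}{2}$ ($g{\left(W \right)} = -1 + \frac{\left(W - 5\right) 5}{2} = -1 + \frac{\left(-5 + W\right) 5}{2} = -1 + \frac{-25 + 5 W}{2} = -1 + \left(- \frac{25}{2} + \frac{5 W}{2}\right) = - \frac{27}{2} + \frac{5 W}{2}$)
$m{\left(n,Z \right)} = - \frac{27}{2} + Z + \frac{5 \left(-10 + Z\right)}{2 n}$ ($m{\left(n,Z \right)} = Z + \left(- \frac{27}{2} + \frac{5 \frac{Z - 10}{n + 0}}{2}\right) = Z - \left(\frac{27}{2} - \frac{5 \frac{-10 + Z}{n}}{2}\right) = Z - \left(\frac{27}{2} - \frac{5 \left(-10 + Z\right)}{2 n}\right) = - \frac{27}{2} + Z + \frac{5 \left(-10 + Z\right)}{2 n}$)
$\sqrt{-26197 + m{\left(191,u{\left(2,V \right)} \right)}} = \sqrt{-26197 + \frac{-50 + 5 \cdot 2 + 191 \left(-27 + 2 \cdot 2\right)}{2 \cdot 191}} = \sqrt{-26197 + \frac{1}{2} \cdot \frac{1}{191} \left(-50 + 10 + 191 \left(-27 + 4\right)\right)} = \sqrt{-26197 + \frac{1}{2} \cdot \frac{1}{191} \left(-50 + 10 + 191 \left(-23\right)\right)} = \sqrt{-26197 + \frac{1}{2} \cdot \frac{1}{191} \left(-50 + 10 - 4393\right)} = \sqrt{-26197 + \frac{1}{2} \cdot \frac{1}{191} \left(-4433\right)} = \sqrt{-26197 - \frac{4433}{382}} = \sqrt{- \frac{10011687}{382}} = \frac{i \sqrt{3824464434}}{382}$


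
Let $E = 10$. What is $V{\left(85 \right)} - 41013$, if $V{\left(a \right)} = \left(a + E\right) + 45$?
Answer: $-40873$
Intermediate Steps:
$V{\left(a \right)} = 55 + a$ ($V{\left(a \right)} = \left(a + 10\right) + 45 = \left(10 + a\right) + 45 = 55 + a$)
$V{\left(85 \right)} - 41013 = \left(55 + 85\right) - 41013 = 140 - 41013 = -40873$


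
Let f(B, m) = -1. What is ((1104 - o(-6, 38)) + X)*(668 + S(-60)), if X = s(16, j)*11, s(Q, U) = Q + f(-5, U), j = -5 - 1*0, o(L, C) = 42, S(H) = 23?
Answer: 847857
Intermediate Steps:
j = -5 (j = -5 + 0 = -5)
s(Q, U) = -1 + Q (s(Q, U) = Q - 1 = -1 + Q)
X = 165 (X = (-1 + 16)*11 = 15*11 = 165)
((1104 - o(-6, 38)) + X)*(668 + S(-60)) = ((1104 - 1*42) + 165)*(668 + 23) = ((1104 - 42) + 165)*691 = (1062 + 165)*691 = 1227*691 = 847857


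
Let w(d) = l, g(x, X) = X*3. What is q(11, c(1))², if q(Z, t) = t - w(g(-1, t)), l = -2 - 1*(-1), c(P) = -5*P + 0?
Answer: 16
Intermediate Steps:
g(x, X) = 3*X
c(P) = -5*P
l = -1 (l = -2 + 1 = -1)
w(d) = -1
q(Z, t) = 1 + t (q(Z, t) = t - 1*(-1) = t + 1 = 1 + t)
q(11, c(1))² = (1 - 5*1)² = (1 - 5)² = (-4)² = 16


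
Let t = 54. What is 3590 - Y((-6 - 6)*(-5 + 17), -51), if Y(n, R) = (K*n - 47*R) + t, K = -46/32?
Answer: 932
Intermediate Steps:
K = -23/16 (K = -46*1/32 = -23/16 ≈ -1.4375)
Y(n, R) = 54 - 47*R - 23*n/16 (Y(n, R) = (-23*n/16 - 47*R) + 54 = (-47*R - 23*n/16) + 54 = 54 - 47*R - 23*n/16)
3590 - Y((-6 - 6)*(-5 + 17), -51) = 3590 - (54 - 47*(-51) - 23*(-6 - 6)*(-5 + 17)/16) = 3590 - (54 + 2397 - (-69)*12/4) = 3590 - (54 + 2397 - 23/16*(-144)) = 3590 - (54 + 2397 + 207) = 3590 - 1*2658 = 3590 - 2658 = 932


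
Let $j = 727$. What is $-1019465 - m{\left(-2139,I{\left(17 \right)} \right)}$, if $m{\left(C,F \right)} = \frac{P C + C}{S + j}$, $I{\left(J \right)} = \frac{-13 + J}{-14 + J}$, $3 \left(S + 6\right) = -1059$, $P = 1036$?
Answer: $- \frac{16214999}{16} \approx -1.0134 \cdot 10^{6}$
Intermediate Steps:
$S = -359$ ($S = -6 + \frac{1}{3} \left(-1059\right) = -6 - 353 = -359$)
$I{\left(J \right)} = \frac{-13 + J}{-14 + J}$
$m{\left(C,F \right)} = \frac{1037 C}{368}$ ($m{\left(C,F \right)} = \frac{1036 C + C}{-359 + 727} = \frac{1037 C}{368}$)
$-1019465 - m{\left(-2139,I{\left(17 \right)} \right)} = -1019465 - \frac{1037}{368} \left(-2139\right) = -1019465 - - \frac{96441}{16} = -1019465 + \frac{96441}{16} = - \frac{16214999}{16}$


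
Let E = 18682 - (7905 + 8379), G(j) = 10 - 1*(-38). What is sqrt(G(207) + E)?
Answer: sqrt(2446) ≈ 49.457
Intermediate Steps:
G(j) = 48 (G(j) = 10 + 38 = 48)
E = 2398 (E = 18682 - 1*16284 = 18682 - 16284 = 2398)
sqrt(G(207) + E) = sqrt(48 + 2398) = sqrt(2446)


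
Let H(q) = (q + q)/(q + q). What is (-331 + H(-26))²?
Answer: 108900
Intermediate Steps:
H(q) = 1 (H(q) = (2*q)/((2*q)) = (2*q)*(1/(2*q)) = 1)
(-331 + H(-26))² = (-331 + 1)² = (-330)² = 108900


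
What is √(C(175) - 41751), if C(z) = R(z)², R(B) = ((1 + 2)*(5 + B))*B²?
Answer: 3*√30387656245361 ≈ 1.6538e+7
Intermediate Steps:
R(B) = B²*(15 + 3*B) (R(B) = (3*(5 + B))*B² = (15 + 3*B)*B² = B²*(15 + 3*B))
C(z) = 9*z⁴*(5 + z)² (C(z) = (3*z²*(5 + z))² = 9*z⁴*(5 + z)²)
√(C(175) - 41751) = √(9*175⁴*(5 + 175)² - 41751) = √(9*937890625*180² - 41751) = √(9*937890625*32400 - 41751) = √(273488906250000 - 41751) = √273488906208249 = 3*√30387656245361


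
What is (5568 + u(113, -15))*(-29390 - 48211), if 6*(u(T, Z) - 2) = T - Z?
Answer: -433893058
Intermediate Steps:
u(T, Z) = 2 - Z/6 + T/6 (u(T, Z) = 2 + (T - Z)/6 = 2 + (-Z/6 + T/6) = 2 - Z/6 + T/6)
(5568 + u(113, -15))*(-29390 - 48211) = (5568 + (2 - ⅙*(-15) + (⅙)*113))*(-29390 - 48211) = (5568 + (2 + 5/2 + 113/6))*(-77601) = (5568 + 70/3)*(-77601) = (16774/3)*(-77601) = -433893058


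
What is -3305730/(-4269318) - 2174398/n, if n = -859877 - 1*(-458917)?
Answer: 884055168447/142652145440 ≈ 6.1973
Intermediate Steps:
n = -400960 (n = -859877 + 458917 = -400960)
-3305730/(-4269318) - 2174398/n = -3305730/(-4269318) - 2174398/(-400960) = -3305730*(-1/4269318) - 2174398*(-1/400960) = 550955/711553 + 1087199/200480 = 884055168447/142652145440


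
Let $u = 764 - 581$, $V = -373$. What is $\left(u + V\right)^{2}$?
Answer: $36100$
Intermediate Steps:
$u = 183$ ($u = 764 - 581 = 183$)
$\left(u + V\right)^{2} = \left(183 - 373\right)^{2} = \left(-190\right)^{2} = 36100$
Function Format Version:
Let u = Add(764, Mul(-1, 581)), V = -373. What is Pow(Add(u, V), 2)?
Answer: 36100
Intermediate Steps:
u = 183 (u = Add(764, -581) = 183)
Pow(Add(u, V), 2) = Pow(Add(183, -373), 2) = Pow(-190, 2) = 36100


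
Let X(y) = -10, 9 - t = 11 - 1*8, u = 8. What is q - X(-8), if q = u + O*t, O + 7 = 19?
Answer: 90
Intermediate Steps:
O = 12 (O = -7 + 19 = 12)
t = 6 (t = 9 - (11 - 1*8) = 9 - (11 - 8) = 9 - 1*3 = 9 - 3 = 6)
q = 80 (q = 8 + 12*6 = 8 + 72 = 80)
q - X(-8) = 80 - 1*(-10) = 80 + 10 = 90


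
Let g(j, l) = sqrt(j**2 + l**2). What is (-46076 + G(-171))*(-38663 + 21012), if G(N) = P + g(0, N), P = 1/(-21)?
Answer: 17015669906/21 ≈ 8.1027e+8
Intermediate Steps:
P = -1/21 ≈ -0.047619
G(N) = -1/21 + sqrt(N**2) (G(N) = -1/21 + sqrt(0**2 + N**2) = -1/21 + sqrt(0 + N**2) = -1/21 + sqrt(N**2))
(-46076 + G(-171))*(-38663 + 21012) = (-46076 + (-1/21 + sqrt((-171)**2)))*(-38663 + 21012) = (-46076 + (-1/21 + sqrt(29241)))*(-17651) = (-46076 + (-1/21 + 171))*(-17651) = (-46076 + 3590/21)*(-17651) = -964006/21*(-17651) = 17015669906/21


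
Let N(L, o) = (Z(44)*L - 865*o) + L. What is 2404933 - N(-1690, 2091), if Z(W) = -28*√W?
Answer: 4215338 - 94640*√11 ≈ 3.9015e+6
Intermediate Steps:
N(L, o) = L - 865*o - 56*L*√11 (N(L, o) = ((-56*√11)*L - 865*o) + L = (-56*L*√11 - 865*o) + L = (-865*o - 56*L*√11) + L = L - 865*o - 56*L*√11)
2404933 - N(-1690, 2091) = 2404933 - (-1690 - 865*2091 - 56*(-1690)*√11) = 2404933 - (-1690 - 1808715 + 94640*√11) = 2404933 - (-1810405 + 94640*√11) = 2404933 + (1810405 - 94640*√11) = 4215338 - 94640*√11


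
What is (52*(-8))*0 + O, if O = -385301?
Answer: -385301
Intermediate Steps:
(52*(-8))*0 + O = (52*(-8))*0 - 385301 = -416*0 - 385301 = 0 - 385301 = -385301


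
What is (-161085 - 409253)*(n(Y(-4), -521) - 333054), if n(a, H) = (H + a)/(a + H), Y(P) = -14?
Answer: 189952781914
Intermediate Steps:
n(a, H) = 1 (n(a, H) = (H + a)/(H + a) = 1)
(-161085 - 409253)*(n(Y(-4), -521) - 333054) = (-161085 - 409253)*(1 - 333054) = -570338*(-333053) = 189952781914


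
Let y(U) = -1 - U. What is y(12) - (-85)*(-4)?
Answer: -353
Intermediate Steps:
y(12) - (-85)*(-4) = (-1 - 1*12) - (-85)*(-4) = (-1 - 12) - 1*340 = -13 - 340 = -353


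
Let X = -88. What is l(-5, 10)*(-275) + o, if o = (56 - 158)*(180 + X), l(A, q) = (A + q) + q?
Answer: -13509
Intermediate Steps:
l(A, q) = A + 2*q
o = -9384 (o = (56 - 158)*(180 - 88) = -102*92 = -9384)
l(-5, 10)*(-275) + o = (-5 + 2*10)*(-275) - 9384 = (-5 + 20)*(-275) - 9384 = 15*(-275) - 9384 = -4125 - 9384 = -13509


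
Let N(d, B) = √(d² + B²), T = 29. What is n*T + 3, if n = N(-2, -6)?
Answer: 3 + 58*√10 ≈ 186.41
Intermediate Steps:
N(d, B) = √(B² + d²)
n = 2*√10 (n = √((-6)² + (-2)²) = √(36 + 4) = √40 = 2*√10 ≈ 6.3246)
n*T + 3 = (2*√10)*29 + 3 = 58*√10 + 3 = 3 + 58*√10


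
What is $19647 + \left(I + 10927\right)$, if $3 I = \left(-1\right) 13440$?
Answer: $26094$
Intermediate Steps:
$I = -4480$ ($I = \frac{\left(-1\right) 13440}{3} = \frac{1}{3} \left(-13440\right) = -4480$)
$19647 + \left(I + 10927\right) = 19647 + \left(-4480 + 10927\right) = 19647 + 6447 = 26094$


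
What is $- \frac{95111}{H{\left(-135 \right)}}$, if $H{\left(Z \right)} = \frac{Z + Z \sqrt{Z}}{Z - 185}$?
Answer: $- \frac{760888}{459} + \frac{760888 i \sqrt{15}}{153} \approx -1657.7 + 19261.0 i$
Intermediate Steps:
$H{\left(Z \right)} = \frac{Z + Z^{\frac{3}{2}}}{-185 + Z}$
$- \frac{95111}{H{\left(-135 \right)}} = - \frac{95111}{\frac{1}{-185 - 135} \left(-135 + \left(-135\right)^{\frac{3}{2}}\right)} = - \frac{95111}{\frac{1}{-320} \left(-135 - 405 i \sqrt{15}\right)} = - \frac{95111}{\left(- \frac{1}{320}\right) \left(-135 - 405 i \sqrt{15}\right)} = - \frac{95111}{\frac{27}{64} + \frac{81 i \sqrt{15}}{64}}$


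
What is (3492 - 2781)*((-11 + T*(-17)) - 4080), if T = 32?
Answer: -3295485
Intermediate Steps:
(3492 - 2781)*((-11 + T*(-17)) - 4080) = (3492 - 2781)*((-11 + 32*(-17)) - 4080) = 711*((-11 - 544) - 4080) = 711*(-555 - 4080) = 711*(-4635) = -3295485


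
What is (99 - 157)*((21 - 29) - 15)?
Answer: 1334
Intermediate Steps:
(99 - 157)*((21 - 29) - 15) = -58*(-8 - 15) = -58*(-23) = 1334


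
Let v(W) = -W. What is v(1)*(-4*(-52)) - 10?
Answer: -218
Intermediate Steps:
v(1)*(-4*(-52)) - 10 = (-1*1)*(-4*(-52)) - 10 = -1*208 - 10 = -208 - 10 = -218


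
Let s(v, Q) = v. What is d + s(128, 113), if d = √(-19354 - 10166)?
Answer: 128 + 12*I*√205 ≈ 128.0 + 171.81*I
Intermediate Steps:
d = 12*I*√205 (d = √(-29520) = 12*I*√205 ≈ 171.81*I)
d + s(128, 113) = 12*I*√205 + 128 = 128 + 12*I*√205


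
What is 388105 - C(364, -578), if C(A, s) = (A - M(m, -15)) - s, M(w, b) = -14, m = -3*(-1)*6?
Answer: 387149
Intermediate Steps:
m = 18 (m = 3*6 = 18)
C(A, s) = 14 + A - s (C(A, s) = (A - 1*(-14)) - s = (A + 14) - s = (14 + A) - s = 14 + A - s)
388105 - C(364, -578) = 388105 - (14 + 364 - 1*(-578)) = 388105 - (14 + 364 + 578) = 388105 - 1*956 = 388105 - 956 = 387149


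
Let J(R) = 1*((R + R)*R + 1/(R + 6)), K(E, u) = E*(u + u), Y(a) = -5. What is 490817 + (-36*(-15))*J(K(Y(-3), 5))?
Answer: 35098852/11 ≈ 3.1908e+6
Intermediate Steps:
K(E, u) = 2*E*u (K(E, u) = E*(2*u) = 2*E*u)
J(R) = 1/(6 + R) + 2*R² (J(R) = 1*((2*R)*R + 1/(6 + R)) = 1*(2*R² + 1/(6 + R)) = 1*(1/(6 + R) + 2*R²) = 1/(6 + R) + 2*R²)
490817 + (-36*(-15))*J(K(Y(-3), 5)) = 490817 + (-36*(-15))*((1 + 2*(2*(-5)*5)³ + 12*(2*(-5)*5)²)/(6 + 2*(-5)*5)) = 490817 + 540*((1 + 2*(-50)³ + 12*(-50)²)/(6 - 50)) = 490817 + 540*((1 + 2*(-125000) + 12*2500)/(-44)) = 490817 + 540*(-(1 - 250000 + 30000)/44) = 490817 + 540*(-1/44*(-219999)) = 490817 + 540*(219999/44) = 490817 + 29699865/11 = 35098852/11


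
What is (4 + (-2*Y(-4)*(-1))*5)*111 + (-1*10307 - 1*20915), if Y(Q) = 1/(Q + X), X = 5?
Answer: -29668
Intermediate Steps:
Y(Q) = 1/(5 + Q) (Y(Q) = 1/(Q + 5) = 1/(5 + Q))
(4 + (-2*Y(-4)*(-1))*5)*111 + (-1*10307 - 1*20915) = (4 + (-2/(5 - 4)*(-1))*5)*111 + (-1*10307 - 1*20915) = (4 + (-2/1*(-1))*5)*111 + (-10307 - 20915) = (4 + (-2*1*(-1))*5)*111 - 31222 = (4 - 2*(-1)*5)*111 - 31222 = (4 + 2*5)*111 - 31222 = (4 + 10)*111 - 31222 = 14*111 - 31222 = 1554 - 31222 = -29668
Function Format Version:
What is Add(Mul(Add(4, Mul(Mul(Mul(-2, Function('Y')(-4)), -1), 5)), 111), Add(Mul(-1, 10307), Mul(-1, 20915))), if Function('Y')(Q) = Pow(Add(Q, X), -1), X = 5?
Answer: -29668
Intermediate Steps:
Function('Y')(Q) = Pow(Add(5, Q), -1) (Function('Y')(Q) = Pow(Add(Q, 5), -1) = Pow(Add(5, Q), -1))
Add(Mul(Add(4, Mul(Mul(Mul(-2, Function('Y')(-4)), -1), 5)), 111), Add(Mul(-1, 10307), Mul(-1, 20915))) = Add(Mul(Add(4, Mul(Mul(Mul(-2, Pow(Add(5, -4), -1)), -1), 5)), 111), Add(Mul(-1, 10307), Mul(-1, 20915))) = Add(Mul(Add(4, Mul(Mul(Mul(-2, Pow(1, -1)), -1), 5)), 111), Add(-10307, -20915)) = Add(Mul(Add(4, Mul(Mul(Mul(-2, 1), -1), 5)), 111), -31222) = Add(Mul(Add(4, Mul(Mul(-2, -1), 5)), 111), -31222) = Add(Mul(Add(4, Mul(2, 5)), 111), -31222) = Add(Mul(Add(4, 10), 111), -31222) = Add(Mul(14, 111), -31222) = Add(1554, -31222) = -29668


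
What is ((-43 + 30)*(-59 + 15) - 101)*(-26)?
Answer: -12246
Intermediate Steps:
((-43 + 30)*(-59 + 15) - 101)*(-26) = (-13*(-44) - 101)*(-26) = (572 - 101)*(-26) = 471*(-26) = -12246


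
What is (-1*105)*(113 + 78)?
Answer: -20055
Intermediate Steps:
(-1*105)*(113 + 78) = -105*191 = -20055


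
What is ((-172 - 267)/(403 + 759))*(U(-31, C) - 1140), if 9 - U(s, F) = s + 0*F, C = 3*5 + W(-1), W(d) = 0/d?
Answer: 241450/581 ≈ 415.58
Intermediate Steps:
W(d) = 0
C = 15 (C = 3*5 + 0 = 15 + 0 = 15)
U(s, F) = 9 - s (U(s, F) = 9 - (s + 0*F) = 9 - (s + 0) = 9 - s)
((-172 - 267)/(403 + 759))*(U(-31, C) - 1140) = ((-172 - 267)/(403 + 759))*((9 - 1*(-31)) - 1140) = (-439/1162)*((9 + 31) - 1140) = (-439*1/1162)*(40 - 1140) = -439/1162*(-1100) = 241450/581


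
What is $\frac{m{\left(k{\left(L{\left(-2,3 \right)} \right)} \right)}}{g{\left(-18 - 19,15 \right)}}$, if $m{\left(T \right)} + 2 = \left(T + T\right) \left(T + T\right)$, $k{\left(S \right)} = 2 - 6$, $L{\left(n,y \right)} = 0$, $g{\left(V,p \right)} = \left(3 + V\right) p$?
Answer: $- \frac{31}{255} \approx -0.12157$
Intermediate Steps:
$g{\left(V,p \right)} = p \left(3 + V\right)$
$k{\left(S \right)} = -4$ ($k{\left(S \right)} = 2 - 6 = -4$)
$m{\left(T \right)} = -2 + 4 T^{2}$ ($m{\left(T \right)} = -2 + \left(T + T\right) \left(T + T\right) = -2 + 2 T 2 T = -2 + 4 T^{2}$)
$\frac{m{\left(k{\left(L{\left(-2,3 \right)} \right)} \right)}}{g{\left(-18 - 19,15 \right)}} = \frac{-2 + 4 \left(-4\right)^{2}}{15 \left(3 - 37\right)} = \frac{-2 + 4 \cdot 16}{15 \left(3 - 37\right)} = \frac{-2 + 64}{15 \left(-34\right)} = \frac{62}{-510} = 62 \left(- \frac{1}{510}\right) = - \frac{31}{255}$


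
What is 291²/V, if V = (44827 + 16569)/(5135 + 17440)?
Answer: 1911673575/61396 ≈ 31137.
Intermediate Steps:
V = 61396/22575 ≈ 2.7196
291²/V = 291²/(61396/22575) = 84681*(22575/61396) = 1911673575/61396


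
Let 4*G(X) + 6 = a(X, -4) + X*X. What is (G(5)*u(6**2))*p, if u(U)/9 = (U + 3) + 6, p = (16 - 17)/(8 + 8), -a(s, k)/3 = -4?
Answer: -12555/64 ≈ -196.17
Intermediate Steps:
a(s, k) = 12 (a(s, k) = -3*(-4) = 12)
G(X) = 3/2 + X**2/4 (G(X) = -3/2 + (12 + X*X)/4 = -3/2 + (12 + X**2)/4 = -3/2 + (3 + X**2/4) = 3/2 + X**2/4)
p = -1/16 ≈ -0.062500
u(U) = 81 + 9*U (u(U) = 9*((U + 3) + 6) = 9*((3 + U) + 6) = 9*(9 + U) = 81 + 9*U)
(G(5)*u(6**2))*p = ((3/2 + (1/4)*5**2)*(81 + 9*6**2))*(-1/16) = ((3/2 + (1/4)*25)*(81 + 9*36))*(-1/16) = ((3/2 + 25/4)*(81 + 324))*(-1/16) = ((31/4)*405)*(-1/16) = (12555/4)*(-1/16) = -12555/64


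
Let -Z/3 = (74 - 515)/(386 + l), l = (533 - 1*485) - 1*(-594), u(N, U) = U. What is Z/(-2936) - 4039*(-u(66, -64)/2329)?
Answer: -780197776435/7029406432 ≈ -110.99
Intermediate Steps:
l = 642 (l = (533 - 485) + 594 = 48 + 594 = 642)
Z = 1323/1028 (Z = -3*(74 - 515)/(386 + 642) = -(-1323)/1028 = -3*(-441/1028) = 1323/1028 ≈ 1.2870)
Z/(-2936) - 4039*(-u(66, -64)/2329) = (1323/1028)/(-2936) - 4039/((-2329/(-64))) = (1323/1028)*(-1/2936) - 4039/((-2329*(-1/64))) = -1323/3018208 - 4039/2329/64 = -1323/3018208 - 4039*64/2329 = -1323/3018208 - 258496/2329 = -780197776435/7029406432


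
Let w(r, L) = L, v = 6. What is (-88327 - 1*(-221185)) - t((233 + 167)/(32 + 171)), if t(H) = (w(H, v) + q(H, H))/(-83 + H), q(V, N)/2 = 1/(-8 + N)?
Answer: 1337454024311/10066788 ≈ 1.3286e+5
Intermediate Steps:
q(V, N) = 2/(-8 + N)
t(H) = (6 + 2/(-8 + H))/(-83 + H)
(-88327 - 1*(-221185)) - t((233 + 167)/(32 + 171)) = (-88327 - 1*(-221185)) - 2*(-23 + 3*((233 + 167)/(32 + 171)))/((-83 + (233 + 167)/(32 + 171))*(-8 + (233 + 167)/(32 + 171))) = (-88327 + 221185) - 2*(-23 + 3*(400/203))/((-83 + 400/203)*(-8 + 400/203)) = 132858 - 2*(-23 + 3*(400*(1/203)))/((-83 + 400*(1/203))*(-8 + 400*(1/203))) = 132858 - 2*(-23 + 3*(400/203))/((-83 + 400/203)*(-8 + 400/203)) = 132858 - 2*(-23 + 1200/203)/((-16449/203)*(-1224/203)) = 132858 - 2*(-203)*(-203)*(-3469)/(16449*1224*203) = 132858 - 1*(-704207/10066788) = 132858 + 704207/10066788 = 1337454024311/10066788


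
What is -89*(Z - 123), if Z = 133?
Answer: -890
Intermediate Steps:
-89*(Z - 123) = -89*(133 - 123) = -89*10 = -890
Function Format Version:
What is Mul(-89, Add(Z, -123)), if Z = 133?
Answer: -890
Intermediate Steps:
Mul(-89, Add(Z, -123)) = Mul(-89, Add(133, -123)) = Mul(-89, 10) = -890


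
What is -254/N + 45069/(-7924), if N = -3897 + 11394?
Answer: -48556427/8486604 ≈ -5.7215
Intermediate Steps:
N = 7497
-254/N + 45069/(-7924) = -254/7497 + 45069/(-7924) = -254*1/7497 + 45069*(-1/7924) = -254/7497 - 45069/7924 = -48556427/8486604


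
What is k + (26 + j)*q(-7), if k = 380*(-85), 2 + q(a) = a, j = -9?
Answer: -32453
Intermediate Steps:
q(a) = -2 + a
k = -32300
k + (26 + j)*q(-7) = -32300 + (26 - 9)*(-2 - 7) = -32300 + 17*(-9) = -32300 - 153 = -32453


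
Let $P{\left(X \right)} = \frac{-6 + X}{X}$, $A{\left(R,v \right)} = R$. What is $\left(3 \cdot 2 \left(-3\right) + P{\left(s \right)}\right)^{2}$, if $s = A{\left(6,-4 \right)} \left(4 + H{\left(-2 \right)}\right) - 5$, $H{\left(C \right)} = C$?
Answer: $\frac{15625}{49} \approx 318.88$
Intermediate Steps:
$s = 7$ ($s = 6 \left(4 - 2\right) - 5 = 6 \cdot 2 - 5 = 12 - 5 = 7$)
$P{\left(X \right)} = \frac{-6 + X}{X}$
$\left(3 \cdot 2 \left(-3\right) + P{\left(s \right)}\right)^{2} = \left(3 \cdot 2 \left(-3\right) + \frac{-6 + 7}{7}\right)^{2} = \left(6 \left(-3\right) + \frac{1}{7} \cdot 1\right)^{2} = \left(-18 + \frac{1}{7}\right)^{2} = \left(- \frac{125}{7}\right)^{2} = \frac{15625}{49}$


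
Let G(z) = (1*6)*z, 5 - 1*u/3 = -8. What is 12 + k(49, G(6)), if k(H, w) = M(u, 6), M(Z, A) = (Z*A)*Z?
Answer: 9138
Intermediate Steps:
u = 39 (u = 15 - 3*(-8) = 15 + 24 = 39)
M(Z, A) = A*Z² (M(Z, A) = (A*Z)*Z = A*Z²)
G(z) = 6*z
k(H, w) = 9126 (k(H, w) = 6*39² = 6*1521 = 9126)
12 + k(49, G(6)) = 12 + 9126 = 9138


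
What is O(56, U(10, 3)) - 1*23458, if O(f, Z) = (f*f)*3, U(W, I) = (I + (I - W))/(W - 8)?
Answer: -14050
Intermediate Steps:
U(W, I) = (-W + 2*I)/(-8 + W)
O(f, Z) = 3*f**2 (O(f, Z) = f**2*3 = 3*f**2)
O(56, U(10, 3)) - 1*23458 = 3*56**2 - 1*23458 = 3*3136 - 23458 = 9408 - 23458 = -14050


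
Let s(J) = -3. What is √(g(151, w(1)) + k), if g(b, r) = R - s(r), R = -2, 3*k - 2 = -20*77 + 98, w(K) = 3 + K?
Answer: I*√479 ≈ 21.886*I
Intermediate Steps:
k = -480 (k = ⅔ + (-20*77 + 98)/3 = ⅔ + (-1540 + 98)/3 = ⅔ + (⅓)*(-1442) = ⅔ - 1442/3 = -480)
g(b, r) = 1 (g(b, r) = -2 - 1*(-3) = -2 + 3 = 1)
√(g(151, w(1)) + k) = √(1 - 480) = √(-479) = I*√479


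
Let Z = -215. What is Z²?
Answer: 46225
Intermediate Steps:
Z² = (-215)² = 46225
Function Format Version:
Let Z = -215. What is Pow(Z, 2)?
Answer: 46225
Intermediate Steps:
Pow(Z, 2) = Pow(-215, 2) = 46225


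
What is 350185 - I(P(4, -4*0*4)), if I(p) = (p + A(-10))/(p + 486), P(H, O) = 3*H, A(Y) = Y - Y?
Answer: 29065353/83 ≈ 3.5019e+5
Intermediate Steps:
A(Y) = 0
I(p) = p/(486 + p) (I(p) = (p + 0)/(p + 486) = p/(486 + p))
350185 - I(P(4, -4*0*4)) = 350185 - 3*4/(486 + 3*4) = 350185 - 12/(486 + 12) = 350185 - 12/498 = 350185 - 1*2/83 = 350185 - 2/83 = 29065353/83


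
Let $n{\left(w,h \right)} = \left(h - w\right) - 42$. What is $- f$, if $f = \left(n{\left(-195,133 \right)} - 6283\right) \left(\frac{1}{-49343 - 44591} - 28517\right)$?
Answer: $- \frac{16064259126363}{93934} \approx -1.7102 \cdot 10^{8}$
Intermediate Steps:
$n{\left(w,h \right)} = -42 + h - w$ ($n{\left(w,h \right)} = \left(h - w\right) - 42 = -42 + h - w$)
$f = \frac{16064259126363}{93934}$ ($f = \left(\left(-42 + 133 - -195\right) - 6283\right) \left(\frac{1}{-49343 - 44591} - 28517\right) = \left(\left(-42 + 133 + 195\right) - 6283\right) \left(\frac{1}{-93934} - 28517\right) = \left(286 - 6283\right) \left(- \frac{1}{93934} - 28517\right) = \left(-5997\right) \left(- \frac{2678715879}{93934}\right) = \frac{16064259126363}{93934} \approx 1.7102 \cdot 10^{8}$)
$- f = \left(-1\right) \frac{16064259126363}{93934} = - \frac{16064259126363}{93934}$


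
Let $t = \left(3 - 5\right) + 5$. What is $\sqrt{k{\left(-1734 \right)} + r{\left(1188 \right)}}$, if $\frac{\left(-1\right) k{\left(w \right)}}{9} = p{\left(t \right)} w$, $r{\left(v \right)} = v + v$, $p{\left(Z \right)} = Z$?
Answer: $3 \sqrt{5466} \approx 221.8$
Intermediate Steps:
$t = 3$ ($t = -2 + 5 = 3$)
$r{\left(v \right)} = 2 v$
$k{\left(w \right)} = - 27 w$ ($k{\left(w \right)} = - 9 \cdot 3 w = - 27 w$)
$\sqrt{k{\left(-1734 \right)} + r{\left(1188 \right)}} = \sqrt{\left(-27\right) \left(-1734\right) + 2 \cdot 1188} = \sqrt{46818 + 2376} = \sqrt{49194} = 3 \sqrt{5466}$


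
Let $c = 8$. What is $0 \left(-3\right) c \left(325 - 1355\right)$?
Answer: $0$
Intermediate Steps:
$0 \left(-3\right) c \left(325 - 1355\right) = 0 \left(-3\right) 8 \left(325 - 1355\right) = 0 \cdot 8 \left(-1030\right) = 0 \left(-1030\right) = 0$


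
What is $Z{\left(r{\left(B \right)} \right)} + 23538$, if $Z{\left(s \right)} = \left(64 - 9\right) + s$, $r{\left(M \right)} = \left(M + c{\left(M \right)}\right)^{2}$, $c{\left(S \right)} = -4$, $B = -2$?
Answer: $23629$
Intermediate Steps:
$r{\left(M \right)} = \left(-4 + M\right)^{2}$ ($r{\left(M \right)} = \left(M - 4\right)^{2} = \left(-4 + M\right)^{2}$)
$Z{\left(s \right)} = 55 + s$
$Z{\left(r{\left(B \right)} \right)} + 23538 = \left(55 + \left(-4 - 2\right)^{2}\right) + 23538 = \left(55 + \left(-6\right)^{2}\right) + 23538 = \left(55 + 36\right) + 23538 = 91 + 23538 = 23629$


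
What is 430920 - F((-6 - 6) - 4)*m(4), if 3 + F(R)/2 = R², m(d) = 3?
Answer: 429402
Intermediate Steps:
F(R) = -6 + 2*R²
430920 - F((-6 - 6) - 4)*m(4) = 430920 - (-6 + 2*((-6 - 6) - 4)²)*3 = 430920 - (-6 + 2*(-12 - 4)²)*3 = 430920 - (-6 + 2*(-16)²)*3 = 430920 - (-6 + 2*256)*3 = 430920 - (-6 + 512)*3 = 430920 - 506*3 = 430920 - 1*1518 = 430920 - 1518 = 429402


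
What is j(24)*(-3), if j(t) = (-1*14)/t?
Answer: 7/4 ≈ 1.7500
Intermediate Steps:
j(t) = -14/t
j(24)*(-3) = -14/24*(-3) = -14*1/24*(-3) = -7/12*(-3) = 7/4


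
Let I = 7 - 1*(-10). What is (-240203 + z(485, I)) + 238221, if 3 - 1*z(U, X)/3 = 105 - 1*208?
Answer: -1664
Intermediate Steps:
I = 17 (I = 7 + 10 = 17)
z(U, X) = 318 (z(U, X) = 9 - 3*(105 - 1*208) = 9 - 3*(105 - 208) = 9 - 3*(-103) = 9 + 309 = 318)
(-240203 + z(485, I)) + 238221 = (-240203 + 318) + 238221 = -239885 + 238221 = -1664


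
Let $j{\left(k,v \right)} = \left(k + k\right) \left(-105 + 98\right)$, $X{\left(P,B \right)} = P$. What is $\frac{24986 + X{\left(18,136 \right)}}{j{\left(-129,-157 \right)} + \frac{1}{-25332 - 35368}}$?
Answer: $\frac{1517742800}{109624199} \approx 13.845$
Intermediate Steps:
$j{\left(k,v \right)} = - 14 k$ ($j{\left(k,v \right)} = 2 k \left(-7\right) = - 14 k$)
$\frac{24986 + X{\left(18,136 \right)}}{j{\left(-129,-157 \right)} + \frac{1}{-25332 - 35368}} = \frac{24986 + 18}{\left(-14\right) \left(-129\right) + \frac{1}{-25332 - 35368}} = \frac{25004}{1806 + \frac{1}{-60700}} = \frac{25004}{1806 - \frac{1}{60700}} = \frac{25004}{\frac{109624199}{60700}} = 25004 \cdot \frac{60700}{109624199} = \frac{1517742800}{109624199}$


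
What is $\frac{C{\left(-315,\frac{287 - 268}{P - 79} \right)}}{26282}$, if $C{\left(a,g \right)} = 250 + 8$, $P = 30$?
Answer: $\frac{129}{13141} \approx 0.0098166$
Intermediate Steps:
$C{\left(a,g \right)} = 258$
$\frac{C{\left(-315,\frac{287 - 268}{P - 79} \right)}}{26282} = \frac{258}{26282} = 258 \cdot \frac{1}{26282} = \frac{129}{13141}$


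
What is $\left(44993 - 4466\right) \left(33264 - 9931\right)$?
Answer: $945616491$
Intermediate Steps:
$\left(44993 - 4466\right) \left(33264 - 9931\right) = 40527 \cdot 23333 = 945616491$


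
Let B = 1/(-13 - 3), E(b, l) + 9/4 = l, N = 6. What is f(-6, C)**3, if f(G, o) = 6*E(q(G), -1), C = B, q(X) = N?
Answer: -59319/8 ≈ -7414.9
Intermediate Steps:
q(X) = 6
E(b, l) = -9/4 + l
B = -1/16 (B = 1/(-16) = -1/16 ≈ -0.062500)
C = -1/16 ≈ -0.062500
f(G, o) = -39/2 (f(G, o) = 6*(-9/4 - 1) = 6*(-13/4) = -39/2)
f(-6, C)**3 = (-39/2)**3 = -59319/8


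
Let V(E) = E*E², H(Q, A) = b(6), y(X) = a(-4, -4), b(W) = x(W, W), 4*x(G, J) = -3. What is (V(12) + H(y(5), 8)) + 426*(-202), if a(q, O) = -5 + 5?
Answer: -337299/4 ≈ -84325.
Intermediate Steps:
x(G, J) = -¾ (x(G, J) = (¼)*(-3) = -¾)
a(q, O) = 0
b(W) = -¾
y(X) = 0
H(Q, A) = -¾
V(E) = E³
(V(12) + H(y(5), 8)) + 426*(-202) = (12³ - ¾) + 426*(-202) = (1728 - ¾) - 86052 = 6909/4 - 86052 = -337299/4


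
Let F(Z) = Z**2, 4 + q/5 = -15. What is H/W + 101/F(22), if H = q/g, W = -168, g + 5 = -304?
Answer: 1299283/6281352 ≈ 0.20685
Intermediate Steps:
g = -309 (g = -5 - 304 = -309)
q = -95 (q = -20 + 5*(-15) = -20 - 75 = -95)
H = 95/309 (H = -95/(-309) = -95*(-1/309) = 95/309 ≈ 0.30744)
H/W + 101/F(22) = (95/309)/(-168) + 101/(22**2) = (95/309)*(-1/168) + 101/484 = -95/51912 + 101*(1/484) = -95/51912 + 101/484 = 1299283/6281352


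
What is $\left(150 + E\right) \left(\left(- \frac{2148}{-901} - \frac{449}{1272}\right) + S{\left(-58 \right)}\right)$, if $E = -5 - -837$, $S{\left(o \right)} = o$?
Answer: $- \frac{594244043}{10812} \approx -54962.0$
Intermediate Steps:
$E = 832$ ($E = -5 + 837 = 832$)
$\left(150 + E\right) \left(\left(- \frac{2148}{-901} - \frac{449}{1272}\right) + S{\left(-58 \right)}\right) = \left(150 + 832\right) \left(\left(- \frac{2148}{-901} - \frac{449}{1272}\right) - 58\right) = 982 \left(\left(\left(-2148\right) \left(- \frac{1}{901}\right) - \frac{449}{1272}\right) - 58\right) = 982 \left(\left(\frac{2148}{901} - \frac{449}{1272}\right) - 58\right) = 982 \left(\frac{43919}{21624} - 58\right) = 982 \left(- \frac{1210273}{21624}\right) = - \frac{594244043}{10812}$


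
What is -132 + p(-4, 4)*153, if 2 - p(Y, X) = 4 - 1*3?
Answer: 21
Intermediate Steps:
p(Y, X) = 1 (p(Y, X) = 2 - (4 - 1*3) = 2 - (4 - 3) = 2 - 1*1 = 2 - 1 = 1)
-132 + p(-4, 4)*153 = -132 + 1*153 = -132 + 153 = 21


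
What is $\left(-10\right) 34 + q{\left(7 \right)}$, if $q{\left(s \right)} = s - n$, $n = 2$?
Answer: $-335$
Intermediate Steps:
$q{\left(s \right)} = -2 + s$ ($q{\left(s \right)} = s - 2 = -2 + s$)
$\left(-10\right) 34 + q{\left(7 \right)} = \left(-10\right) 34 + \left(-2 + 7\right) = -340 + 5 = -335$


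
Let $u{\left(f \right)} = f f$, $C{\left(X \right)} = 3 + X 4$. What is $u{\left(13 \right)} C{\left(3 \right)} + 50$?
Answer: $2585$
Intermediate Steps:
$C{\left(X \right)} = 3 + 4 X$
$u{\left(f \right)} = f^{2}$
$u{\left(13 \right)} C{\left(3 \right)} + 50 = 13^{2} \left(3 + 4 \cdot 3\right) + 50 = 169 \left(3 + 12\right) + 50 = 169 \cdot 15 + 50 = 2535 + 50 = 2585$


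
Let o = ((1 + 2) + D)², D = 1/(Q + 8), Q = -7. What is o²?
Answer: 256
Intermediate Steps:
D = 1 (D = 1/(-7 + 8) = 1/1 = 1)
o = 16 (o = ((1 + 2) + 1)² = (3 + 1)² = 4² = 16)
o² = 16² = 256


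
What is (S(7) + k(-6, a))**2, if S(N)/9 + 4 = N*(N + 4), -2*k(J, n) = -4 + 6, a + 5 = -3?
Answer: 430336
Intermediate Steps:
a = -8 (a = -5 - 3 = -8)
k(J, n) = -1 (k(J, n) = -(-4 + 6)/2 = -1/2*2 = -1)
S(N) = -36 + 9*N*(4 + N) (S(N) = -36 + 9*(N*(N + 4)) = -36 + 9*(N*(4 + N)) = -36 + 9*N*(4 + N))
(S(7) + k(-6, a))**2 = ((-36 + 9*7**2 + 36*7) - 1)**2 = ((-36 + 9*49 + 252) - 1)**2 = ((-36 + 441 + 252) - 1)**2 = (657 - 1)**2 = 656**2 = 430336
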